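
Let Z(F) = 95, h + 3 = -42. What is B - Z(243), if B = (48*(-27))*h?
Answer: 58225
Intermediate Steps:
h = -45 (h = -3 - 42 = -45)
B = 58320 (B = (48*(-27))*(-45) = -1296*(-45) = 58320)
B - Z(243) = 58320 - 1*95 = 58320 - 95 = 58225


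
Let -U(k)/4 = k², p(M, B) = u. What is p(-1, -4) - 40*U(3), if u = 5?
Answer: 1445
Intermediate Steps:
p(M, B) = 5
U(k) = -4*k²
p(-1, -4) - 40*U(3) = 5 - (-160)*3² = 5 - (-160)*9 = 5 - 40*(-36) = 5 + 1440 = 1445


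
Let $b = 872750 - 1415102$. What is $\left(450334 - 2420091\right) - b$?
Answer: $-1427405$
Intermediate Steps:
$b = -542352$ ($b = 872750 - 1415102 = -542352$)
$\left(450334 - 2420091\right) - b = \left(450334 - 2420091\right) - -542352 = -1969757 + 542352 = -1427405$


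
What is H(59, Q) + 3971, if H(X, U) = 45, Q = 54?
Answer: 4016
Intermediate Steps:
H(59, Q) + 3971 = 45 + 3971 = 4016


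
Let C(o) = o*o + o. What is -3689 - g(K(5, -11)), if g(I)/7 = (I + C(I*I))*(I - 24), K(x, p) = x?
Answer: 83426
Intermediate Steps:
C(o) = o + o² (C(o) = o² + o = o + o²)
g(I) = 7*(-24 + I)*(I + I²*(1 + I²)) (g(I) = 7*((I + (I*I)*(1 + I*I))*(I - 24)) = 7*((I + I²*(1 + I²))*(-24 + I)) = 7*((-24 + I)*(I + I²*(1 + I²))) = 7*(-24 + I)*(I + I²*(1 + I²)))
-3689 - g(K(5, -11)) = -3689 - 7*5*(-24 + 5² + 5⁴ - 24*5³ - 23*5) = -3689 - 7*5*(-24 + 25 + 625 - 24*125 - 115) = -3689 - 7*5*(-24 + 25 + 625 - 3000 - 115) = -3689 - 7*5*(-2489) = -3689 - 1*(-87115) = -3689 + 87115 = 83426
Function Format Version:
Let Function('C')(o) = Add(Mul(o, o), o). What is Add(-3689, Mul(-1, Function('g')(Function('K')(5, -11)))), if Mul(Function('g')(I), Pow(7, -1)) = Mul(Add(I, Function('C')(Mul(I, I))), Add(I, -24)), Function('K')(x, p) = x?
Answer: 83426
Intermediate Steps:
Function('C')(o) = Add(o, Pow(o, 2)) (Function('C')(o) = Add(Pow(o, 2), o) = Add(o, Pow(o, 2)))
Function('g')(I) = Mul(7, Add(-24, I), Add(I, Mul(Pow(I, 2), Add(1, Pow(I, 2))))) (Function('g')(I) = Mul(7, Mul(Add(I, Mul(Mul(I, I), Add(1, Mul(I, I)))), Add(I, -24))) = Mul(7, Mul(Add(I, Mul(Pow(I, 2), Add(1, Pow(I, 2)))), Add(-24, I))) = Mul(7, Mul(Add(-24, I), Add(I, Mul(Pow(I, 2), Add(1, Pow(I, 2)))))) = Mul(7, Add(-24, I), Add(I, Mul(Pow(I, 2), Add(1, Pow(I, 2))))))
Add(-3689, Mul(-1, Function('g')(Function('K')(5, -11)))) = Add(-3689, Mul(-1, Mul(7, 5, Add(-24, Pow(5, 2), Pow(5, 4), Mul(-24, Pow(5, 3)), Mul(-23, 5))))) = Add(-3689, Mul(-1, Mul(7, 5, Add(-24, 25, 625, Mul(-24, 125), -115)))) = Add(-3689, Mul(-1, Mul(7, 5, Add(-24, 25, 625, -3000, -115)))) = Add(-3689, Mul(-1, Mul(7, 5, -2489))) = Add(-3689, Mul(-1, -87115)) = Add(-3689, 87115) = 83426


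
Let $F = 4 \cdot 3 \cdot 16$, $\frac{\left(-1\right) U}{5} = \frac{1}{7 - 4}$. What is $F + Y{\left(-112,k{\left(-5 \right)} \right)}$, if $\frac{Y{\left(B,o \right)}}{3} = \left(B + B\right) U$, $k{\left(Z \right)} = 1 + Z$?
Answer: $1312$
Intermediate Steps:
$U = - \frac{5}{3}$ ($U = - \frac{5}{7 - 4} = - \frac{5}{3} \approx -1.6667$)
$Y{\left(B,o \right)} = - 10 B$ ($Y{\left(B,o \right)} = 3 \left(B + B\right) \left(- \frac{5}{3}\right) = 3 \cdot 2 B \left(- \frac{5}{3}\right) = 3 \left(- \frac{10 B}{3}\right) = - 10 B$)
$F = 192$ ($F = 12 \cdot 16 = 192$)
$F + Y{\left(-112,k{\left(-5 \right)} \right)} = 192 - -1120 = 192 + 1120 = 1312$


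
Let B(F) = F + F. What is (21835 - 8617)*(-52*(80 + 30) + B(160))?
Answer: -71377200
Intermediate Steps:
B(F) = 2*F
(21835 - 8617)*(-52*(80 + 30) + B(160)) = (21835 - 8617)*(-52*(80 + 30) + 2*160) = 13218*(-52*110 + 320) = 13218*(-5720 + 320) = 13218*(-5400) = -71377200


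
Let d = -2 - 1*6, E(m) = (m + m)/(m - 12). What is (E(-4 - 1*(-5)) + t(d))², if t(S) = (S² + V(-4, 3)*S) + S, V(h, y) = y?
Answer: 122500/121 ≈ 1012.4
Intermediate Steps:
E(m) = 2*m/(-12 + m) (E(m) = (2*m)/(-12 + m) = 2*m/(-12 + m))
d = -8 (d = -2 - 6 = -8)
t(S) = S² + 4*S (t(S) = (S² + 3*S) + S = S² + 4*S)
(E(-4 - 1*(-5)) + t(d))² = (2*(-4 - 1*(-5))/(-12 + (-4 - 1*(-5))) - 8*(4 - 8))² = (2*(-4 + 5)/(-12 + (-4 + 5)) - 8*(-4))² = (2*1/(-12 + 1) + 32)² = (2*1/(-11) + 32)² = (2*1*(-1/11) + 32)² = (-2/11 + 32)² = (350/11)² = 122500/121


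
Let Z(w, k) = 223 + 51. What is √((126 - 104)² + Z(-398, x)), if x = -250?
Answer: √758 ≈ 27.532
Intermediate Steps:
Z(w, k) = 274
√((126 - 104)² + Z(-398, x)) = √((126 - 104)² + 274) = √(22² + 274) = √(484 + 274) = √758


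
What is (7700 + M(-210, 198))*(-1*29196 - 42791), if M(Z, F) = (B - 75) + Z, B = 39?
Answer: -536591098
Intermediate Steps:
M(Z, F) = -36 + Z (M(Z, F) = (39 - 75) + Z = -36 + Z)
(7700 + M(-210, 198))*(-1*29196 - 42791) = (7700 + (-36 - 210))*(-1*29196 - 42791) = (7700 - 246)*(-29196 - 42791) = 7454*(-71987) = -536591098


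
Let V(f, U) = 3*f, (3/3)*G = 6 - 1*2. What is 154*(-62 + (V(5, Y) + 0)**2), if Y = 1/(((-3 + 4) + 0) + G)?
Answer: 25102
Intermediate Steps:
G = 4 (G = 6 - 1*2 = 6 - 2 = 4)
Y = 1/5 (Y = 1/(((-3 + 4) + 0) + 4) = 1/((1 + 0) + 4) = 1/(1 + 4) = 1/5 ≈ 0.20000)
154*(-62 + (V(5, Y) + 0)**2) = 154*(-62 + (3*5 + 0)**2) = 154*(-62 + (15 + 0)**2) = 154*(-62 + 15**2) = 154*(-62 + 225) = 154*163 = 25102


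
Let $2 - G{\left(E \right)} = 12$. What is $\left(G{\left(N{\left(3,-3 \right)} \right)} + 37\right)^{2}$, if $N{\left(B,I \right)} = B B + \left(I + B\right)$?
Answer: $729$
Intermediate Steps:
$N{\left(B,I \right)} = B + I + B^{2}$ ($N{\left(B,I \right)} = B^{2} + \left(B + I\right) = B + I + B^{2}$)
$G{\left(E \right)} = -10$ ($G{\left(E \right)} = 2 - 12 = -10$)
$\left(G{\left(N{\left(3,-3 \right)} \right)} + 37\right)^{2} = \left(-10 + 37\right)^{2} = 27^{2} = 729$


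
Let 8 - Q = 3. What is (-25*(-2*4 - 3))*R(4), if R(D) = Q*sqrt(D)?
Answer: 2750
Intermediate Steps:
Q = 5 (Q = 8 - 1*3 = 8 - 3 = 5)
R(D) = 5*sqrt(D)
(-25*(-2*4 - 3))*R(4) = (-25*(-2*4 - 3))*(5*sqrt(4)) = (-25*(-8 - 3))*(5*2) = -25*(-11)*10 = 275*10 = 2750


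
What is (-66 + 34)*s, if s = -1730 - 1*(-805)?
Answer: 29600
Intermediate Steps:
s = -925 (s = -1730 + 805 = -925)
(-66 + 34)*s = (-66 + 34)*(-925) = -32*(-925) = 29600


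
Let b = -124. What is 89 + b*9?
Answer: -1027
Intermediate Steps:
89 + b*9 = 89 - 124*9 = 89 - 1116 = -1027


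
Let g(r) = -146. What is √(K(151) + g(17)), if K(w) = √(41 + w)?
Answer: √(-146 + 8*√3) ≈ 11.495*I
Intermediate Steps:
√(K(151) + g(17)) = √(√(41 + 151) - 146) = √(√192 - 146) = √(8*√3 - 146) = √(-146 + 8*√3)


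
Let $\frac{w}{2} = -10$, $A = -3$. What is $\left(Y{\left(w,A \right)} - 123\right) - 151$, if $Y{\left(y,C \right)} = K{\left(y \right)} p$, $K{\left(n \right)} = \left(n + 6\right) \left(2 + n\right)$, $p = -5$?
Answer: $-1534$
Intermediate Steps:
$w = -20$ ($w = 2 \left(-10\right) = -20$)
$K{\left(n \right)} = \left(2 + n\right) \left(6 + n\right)$ ($K{\left(n \right)} = \left(6 + n\right) \left(2 + n\right) = \left(2 + n\right) \left(6 + n\right)$)
$Y{\left(y,C \right)} = -60 - 40 y - 5 y^{2}$ ($Y{\left(y,C \right)} = \left(12 + y^{2} + 8 y\right) \left(-5\right) = -60 - 40 y - 5 y^{2}$)
$\left(Y{\left(w,A \right)} - 123\right) - 151 = \left(\left(-60 - -800 - 5 \left(-20\right)^{2}\right) - 123\right) - 151 = \left(\left(-60 + 800 - 2000\right) - 123\right) - 151 = \left(-1260 - 123\right) - 151 = -1383 - 151 = -1534$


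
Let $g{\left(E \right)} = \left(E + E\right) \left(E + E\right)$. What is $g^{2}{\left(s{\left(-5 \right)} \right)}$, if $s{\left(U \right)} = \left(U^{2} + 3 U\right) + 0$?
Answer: $160000$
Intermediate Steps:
$s{\left(U \right)} = U^{2} + 3 U$
$g{\left(E \right)} = 4 E^{2}$ ($g{\left(E \right)} = 2 E 2 E = 4 E^{2}$)
$g^{2}{\left(s{\left(-5 \right)} \right)} = \left(4 \left(- 5 \left(3 - 5\right)\right)^{2}\right)^{2} = \left(4 \left(\left(-5\right) \left(-2\right)\right)^{2}\right)^{2} = \left(4 \cdot 10^{2}\right)^{2} = \left(4 \cdot 100\right)^{2} = 400^{2} = 160000$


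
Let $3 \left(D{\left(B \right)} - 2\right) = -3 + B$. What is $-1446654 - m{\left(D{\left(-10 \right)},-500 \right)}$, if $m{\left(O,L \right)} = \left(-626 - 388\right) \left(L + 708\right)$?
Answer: $-1235742$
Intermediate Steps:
$D{\left(B \right)} = 1 + \frac{B}{3}$ ($D{\left(B \right)} = 2 + \frac{-3 + B}{3} = 2 + \left(-1 + \frac{B}{3}\right) = 1 + \frac{B}{3}$)
$m{\left(O,L \right)} = -717912 - 1014 L$ ($m{\left(O,L \right)} = - 1014 \left(708 + L\right) = -717912 - 1014 L$)
$-1446654 - m{\left(D{\left(-10 \right)},-500 \right)} = -1446654 - \left(-717912 - -507000\right) = -1446654 - \left(-717912 + 507000\right) = -1446654 - -210912 = -1446654 + 210912 = -1235742$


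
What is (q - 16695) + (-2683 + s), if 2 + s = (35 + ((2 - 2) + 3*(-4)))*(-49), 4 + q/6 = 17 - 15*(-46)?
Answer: -16289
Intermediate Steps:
q = 4218 (q = -24 + 6*(17 - 15*(-46)) = -24 + 6*(17 + 690) = -24 + 6*707 = -24 + 4242 = 4218)
s = -1129 (s = -2 + (35 + ((2 - 2) + 3*(-4)))*(-49) = -2 + (35 + (0 - 12))*(-49) = -2 + (35 - 12)*(-49) = -2 + 23*(-49) = -2 - 1127 = -1129)
(q - 16695) + (-2683 + s) = (4218 - 16695) + (-2683 - 1129) = -12477 - 3812 = -16289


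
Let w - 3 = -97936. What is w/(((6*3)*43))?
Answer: -97933/774 ≈ -126.53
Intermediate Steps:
w = -97933 (w = 3 - 97936 = -97933)
w/(((6*3)*43)) = -97933/((6*3)*43) = -97933/(18*43) = -97933/774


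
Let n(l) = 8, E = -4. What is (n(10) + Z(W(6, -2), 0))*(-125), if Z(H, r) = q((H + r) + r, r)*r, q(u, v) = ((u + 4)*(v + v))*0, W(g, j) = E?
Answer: -1000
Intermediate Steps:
W(g, j) = -4
q(u, v) = 0 (q(u, v) = ((4 + u)*(2*v))*0 = (2*v*(4 + u))*0 = 0)
Z(H, r) = 0 (Z(H, r) = 0*r = 0)
(n(10) + Z(W(6, -2), 0))*(-125) = (8 + 0)*(-125) = 8*(-125) = -1000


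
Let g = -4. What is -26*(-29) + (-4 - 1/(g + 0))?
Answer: 3001/4 ≈ 750.25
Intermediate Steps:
-26*(-29) + (-4 - 1/(g + 0)) = -26*(-29) + (-4 - 1/(-4 + 0)) = 754 + (-4 - 1/(-4)) = 754 + (-4 - 1*(-¼)) = 754 + (-4 + ¼) = 754 - 15/4 = 3001/4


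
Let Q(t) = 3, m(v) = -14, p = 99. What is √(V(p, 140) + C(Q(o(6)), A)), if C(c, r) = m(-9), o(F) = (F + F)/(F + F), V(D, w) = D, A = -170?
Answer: √85 ≈ 9.2195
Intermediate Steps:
o(F) = 1 (o(F) = (2*F)/((2*F)) = (2*F)*(1/(2*F)) = 1)
C(c, r) = -14
√(V(p, 140) + C(Q(o(6)), A)) = √(99 - 14) = √85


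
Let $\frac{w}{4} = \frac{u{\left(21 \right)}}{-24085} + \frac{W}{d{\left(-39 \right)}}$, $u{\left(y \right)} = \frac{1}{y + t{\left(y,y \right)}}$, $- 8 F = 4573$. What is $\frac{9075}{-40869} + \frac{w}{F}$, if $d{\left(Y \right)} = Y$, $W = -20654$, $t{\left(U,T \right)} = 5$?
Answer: $- \frac{25538989484079}{6501936238265} \approx -3.9279$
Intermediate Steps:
$F = - \frac{4573}{8}$ ($F = \left(- \frac{1}{8}\right) 4573 = - \frac{4573}{8} \approx -571.63$)
$u{\left(y \right)} = \frac{1}{5 + y}$ ($u{\left(y \right)} = \frac{1}{y + 5} = \frac{1}{5 + y}$)
$w = \frac{1989806354}{939315}$ ($w = 4 \left(\frac{1}{\left(5 + 21\right) \left(-24085\right)} - \frac{20654}{-39}\right) = 4 \left(\frac{1}{26} \left(- \frac{1}{24085}\right) - - \frac{20654}{39}\right) = 4 \left(\frac{1}{26} \left(- \frac{1}{24085}\right) + \frac{20654}{39}\right) = 4 \left(- \frac{1}{626210} + \frac{20654}{39}\right) = 4 \cdot \frac{994903177}{1878630} = \frac{1989806354}{939315} \approx 2118.4$)
$\frac{9075}{-40869} + \frac{w}{F} = \frac{9075}{-40869} + \frac{1989806354}{939315 \left(- \frac{4573}{8}\right)} = 9075 \left(- \frac{1}{40869}\right) + \frac{1989806354}{939315} \left(- \frac{8}{4573}\right) = - \frac{3025}{13623} - \frac{15918450832}{4295487495} = - \frac{25538989484079}{6501936238265}$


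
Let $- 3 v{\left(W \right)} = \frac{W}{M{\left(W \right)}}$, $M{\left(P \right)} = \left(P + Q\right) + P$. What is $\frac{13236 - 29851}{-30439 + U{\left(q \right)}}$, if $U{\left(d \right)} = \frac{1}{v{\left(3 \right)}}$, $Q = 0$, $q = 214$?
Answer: $\frac{3323}{6089} \approx 0.54574$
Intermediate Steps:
$M{\left(P \right)} = 2 P$ ($M{\left(P \right)} = \left(P + 0\right) + P = P + P = 2 P$)
$v{\left(W \right)} = - \frac{1}{6}$ ($v{\left(W \right)} = - \frac{W \frac{1}{2 W}}{3} = \left(- \frac{1}{3}\right) \frac{1}{2} = - \frac{1}{6}$)
$U{\left(d \right)} = -6$ ($U{\left(d \right)} = \frac{1}{- \frac{1}{6}} = -6$)
$\frac{13236 - 29851}{-30439 + U{\left(q \right)}} = \frac{13236 - 29851}{-30439 - 6} = - \frac{16615}{-30445} = \left(-16615\right) \left(- \frac{1}{30445}\right) = \frac{3323}{6089}$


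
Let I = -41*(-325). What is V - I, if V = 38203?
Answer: 24878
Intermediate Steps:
I = 13325
V - I = 38203 - 1*13325 = 38203 - 13325 = 24878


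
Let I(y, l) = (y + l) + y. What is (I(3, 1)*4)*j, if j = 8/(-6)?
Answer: -112/3 ≈ -37.333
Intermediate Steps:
I(y, l) = l + 2*y (I(y, l) = (l + y) + y = l + 2*y)
j = -4/3 (j = 8*(-⅙) = -4/3 ≈ -1.3333)
(I(3, 1)*4)*j = ((1 + 2*3)*4)*(-4/3) = ((1 + 6)*4)*(-4/3) = (7*4)*(-4/3) = 28*(-4/3) = -112/3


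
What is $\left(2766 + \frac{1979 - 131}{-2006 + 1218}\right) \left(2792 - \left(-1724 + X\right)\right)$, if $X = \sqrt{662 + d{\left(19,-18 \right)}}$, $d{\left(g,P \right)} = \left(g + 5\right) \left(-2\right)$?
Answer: $\frac{2458691040}{197} - \frac{544440 \sqrt{614}}{197} \approx 1.2412 \cdot 10^{7}$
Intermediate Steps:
$d{\left(g,P \right)} = -10 - 2 g$ ($d{\left(g,P \right)} = \left(5 + g\right) \left(-2\right) = -10 - 2 g$)
$X = \sqrt{614}$ ($X = \sqrt{662 - 48} = \sqrt{614} \approx 24.779$)
$\left(2766 + \frac{1979 - 131}{-2006 + 1218}\right) \left(2792 - \left(-1724 + X\right)\right) = \left(2766 + \frac{1979 - 131}{-2006 + 1218}\right) \left(2792 + \left(1724 - \sqrt{614}\right)\right) = \left(2766 + \frac{1848}{-788}\right) \left(4516 - \sqrt{614}\right) = \left(2766 + 1848 \left(- \frac{1}{788}\right)\right) \left(4516 - \sqrt{614}\right) = \left(2766 - \frac{462}{197}\right) \left(4516 - \sqrt{614}\right) = \frac{544440 \left(4516 - \sqrt{614}\right)}{197} = \frac{2458691040}{197} - \frac{544440 \sqrt{614}}{197}$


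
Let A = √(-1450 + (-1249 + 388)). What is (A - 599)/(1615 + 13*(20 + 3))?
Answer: -599/1914 + I*√2311/1914 ≈ -0.31296 + 0.025116*I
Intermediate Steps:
A = I*√2311 (A = √(-1450 - 861) = √(-2311) = I*√2311 ≈ 48.073*I)
(A - 599)/(1615 + 13*(20 + 3)) = (I*√2311 - 599)/(1615 + 13*(20 + 3)) = (-599 + I*√2311)/(1615 + 13*23) = (-599 + I*√2311)/(1615 + 299) = (-599 + I*√2311)/1914 = (-599 + I*√2311)*(1/1914) = -599/1914 + I*√2311/1914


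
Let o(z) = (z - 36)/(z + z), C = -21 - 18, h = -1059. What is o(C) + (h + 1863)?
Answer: 20929/26 ≈ 804.96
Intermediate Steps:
C = -39
o(z) = (-36 + z)/(2*z) (o(z) = (-36 + z)/((2*z)) = (-36 + z)*(1/(2*z)) = (-36 + z)/(2*z))
o(C) + (h + 1863) = (½)*(-36 - 39)/(-39) + (-1059 + 1863) = (½)*(-1/39)*(-75) + 804 = 25/26 + 804 = 20929/26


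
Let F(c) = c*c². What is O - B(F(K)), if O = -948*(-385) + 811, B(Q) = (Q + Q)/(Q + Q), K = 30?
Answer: 365790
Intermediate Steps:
F(c) = c³
B(Q) = 1 (B(Q) = (2*Q)/((2*Q)) = (2*Q)*(1/(2*Q)) = 1)
O = 365791 (O = 364980 + 811 = 365791)
O - B(F(K)) = 365791 - 1*1 = 365791 - 1 = 365790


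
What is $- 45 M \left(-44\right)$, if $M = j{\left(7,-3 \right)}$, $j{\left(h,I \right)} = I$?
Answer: $-5940$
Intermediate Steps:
$M = -3$
$- 45 M \left(-44\right) = \left(-45\right) \left(-3\right) \left(-44\right) = 135 \left(-44\right) = -5940$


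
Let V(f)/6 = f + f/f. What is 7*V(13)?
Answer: 588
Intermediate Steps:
V(f) = 6 + 6*f (V(f) = 6*(f + f/f) = 6*(f + 1) = 6*(1 + f) = 6 + 6*f)
7*V(13) = 7*(6 + 6*13) = 7*(6 + 78) = 7*84 = 588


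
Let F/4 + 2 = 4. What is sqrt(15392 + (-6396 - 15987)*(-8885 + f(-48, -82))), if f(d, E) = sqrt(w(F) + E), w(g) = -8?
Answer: sqrt(198888347 - 67149*I*sqrt(10)) ≈ 14103.0 - 7.53*I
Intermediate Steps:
F = 8 (F = -8 + 4*4 = -8 + 16 = 8)
f(d, E) = sqrt(-8 + E)
sqrt(15392 + (-6396 - 15987)*(-8885 + f(-48, -82))) = sqrt(15392 + (-6396 - 15987)*(-8885 + sqrt(-8 - 82))) = sqrt(15392 - 22383*(-8885 + sqrt(-90))) = sqrt(15392 - 22383*(-8885 + 3*I*sqrt(10))) = sqrt(15392 + (198872955 - 67149*I*sqrt(10))) = sqrt(198888347 - 67149*I*sqrt(10))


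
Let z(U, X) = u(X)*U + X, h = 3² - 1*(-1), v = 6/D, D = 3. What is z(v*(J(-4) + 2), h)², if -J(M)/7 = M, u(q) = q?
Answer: 372100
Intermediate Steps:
J(M) = -7*M
v = 2 (v = 6/3 = 6*(⅓) = 2)
h = 10 (h = 9 + 1 = 10)
z(U, X) = X + U*X (z(U, X) = X*U + X = U*X + X = X + U*X)
z(v*(J(-4) + 2), h)² = (10*(1 + 2*(-7*(-4) + 2)))² = (10*(1 + 2*(28 + 2)))² = (10*(1 + 2*30))² = (10*(1 + 60))² = (10*61)² = 610² = 372100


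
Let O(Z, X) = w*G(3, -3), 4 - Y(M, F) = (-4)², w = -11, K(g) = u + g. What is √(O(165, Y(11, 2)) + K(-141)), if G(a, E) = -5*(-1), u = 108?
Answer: 2*I*√22 ≈ 9.3808*I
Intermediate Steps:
K(g) = 108 + g
G(a, E) = 5
Y(M, F) = -12 (Y(M, F) = 4 - 1*(-4)² = 4 - 1*16 = 4 - 16 = -12)
O(Z, X) = -55 (O(Z, X) = -11*5 = -55)
√(O(165, Y(11, 2)) + K(-141)) = √(-55 + (108 - 141)) = √(-55 - 33) = √(-88) = 2*I*√22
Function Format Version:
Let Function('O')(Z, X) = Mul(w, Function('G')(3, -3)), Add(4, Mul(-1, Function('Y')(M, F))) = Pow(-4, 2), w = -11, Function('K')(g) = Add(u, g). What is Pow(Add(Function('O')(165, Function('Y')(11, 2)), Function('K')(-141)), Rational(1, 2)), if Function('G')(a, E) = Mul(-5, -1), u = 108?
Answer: Mul(2, I, Pow(22, Rational(1, 2))) ≈ Mul(9.3808, I)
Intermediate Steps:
Function('K')(g) = Add(108, g)
Function('G')(a, E) = 5
Function('Y')(M, F) = -12 (Function('Y')(M, F) = Add(4, Mul(-1, Pow(-4, 2))) = Add(4, Mul(-1, 16)) = Add(4, -16) = -12)
Function('O')(Z, X) = -55 (Function('O')(Z, X) = Mul(-11, 5) = -55)
Pow(Add(Function('O')(165, Function('Y')(11, 2)), Function('K')(-141)), Rational(1, 2)) = Pow(Add(-55, Add(108, -141)), Rational(1, 2)) = Pow(Add(-55, -33), Rational(1, 2)) = Pow(-88, Rational(1, 2)) = Mul(2, I, Pow(22, Rational(1, 2)))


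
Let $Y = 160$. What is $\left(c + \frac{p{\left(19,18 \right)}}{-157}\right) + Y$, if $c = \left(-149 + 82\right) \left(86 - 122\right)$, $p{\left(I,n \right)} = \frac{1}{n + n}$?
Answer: $\frac{14536943}{5652} \approx 2572.0$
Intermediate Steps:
$p{\left(I,n \right)} = \frac{1}{2 n}$
$c = 2412$ ($c = \left(-67\right) \left(-36\right) = 2412$)
$\left(c + \frac{p{\left(19,18 \right)}}{-157}\right) + Y = \left(2412 + \frac{\frac{1}{2} \cdot \frac{1}{18}}{-157}\right) + 160 = \left(2412 + \frac{1}{2} \cdot \frac{1}{18} \left(- \frac{1}{157}\right)\right) + 160 = \left(2412 + \frac{1}{36} \left(- \frac{1}{157}\right)\right) + 160 = \left(2412 - \frac{1}{5652}\right) + 160 = \frac{13632623}{5652} + 160 = \frac{14536943}{5652}$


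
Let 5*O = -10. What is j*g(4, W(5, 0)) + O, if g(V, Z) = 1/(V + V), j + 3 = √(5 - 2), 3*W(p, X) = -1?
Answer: -19/8 + √3/8 ≈ -2.1585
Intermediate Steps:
O = -2 (O = (⅕)*(-10) = -2)
W(p, X) = -⅓ (W(p, X) = (⅓)*(-1) = -⅓)
j = -3 + √3 (j = -3 + √(5 - 2) = -3 + √3 ≈ -1.2680)
g(V, Z) = 1/(2*V)
j*g(4, W(5, 0)) + O = (-3 + √3)*((½)/4) - 2 = (-3 + √3)*((½)*(¼)) - 2 = (-3 + √3)*(⅛) - 2 = (-3/8 + √3/8) - 2 = -19/8 + √3/8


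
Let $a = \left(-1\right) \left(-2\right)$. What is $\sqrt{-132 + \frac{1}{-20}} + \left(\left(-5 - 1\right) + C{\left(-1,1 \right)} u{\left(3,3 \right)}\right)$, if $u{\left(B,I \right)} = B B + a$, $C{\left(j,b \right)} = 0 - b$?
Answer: $-17 + \frac{i \sqrt{13205}}{10} \approx -17.0 + 11.491 i$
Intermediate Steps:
$a = 2$
$C{\left(j,b \right)} = - b$
$u{\left(B,I \right)} = 2 + B^{2}$ ($u{\left(B,I \right)} = B B + 2 = B^{2} + 2 = 2 + B^{2}$)
$\sqrt{-132 + \frac{1}{-20}} + \left(\left(-5 - 1\right) + C{\left(-1,1 \right)} u{\left(3,3 \right)}\right) = \sqrt{-132 + \frac{1}{-20}} + \left(\left(-5 - 1\right) + \left(-1\right) 1 \left(2 + 3^{2}\right)\right) = \sqrt{-132 - \frac{1}{20}} - 17 = \sqrt{- \frac{2641}{20}} - 17 = \frac{i \sqrt{13205}}{10} - 17 = -17 + \frac{i \sqrt{13205}}{10}$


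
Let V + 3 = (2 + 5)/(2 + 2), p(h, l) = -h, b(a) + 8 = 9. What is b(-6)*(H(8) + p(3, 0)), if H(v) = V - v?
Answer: -49/4 ≈ -12.250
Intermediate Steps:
b(a) = 1 (b(a) = -8 + 9 = 1)
V = -5/4 (V = -3 + (2 + 5)/(2 + 2) = -3 + 7/4 = -5/4 ≈ -1.2500)
H(v) = -5/4 - v
b(-6)*(H(8) + p(3, 0)) = 1*((-5/4 - 1*8) - 1*3) = 1*((-5/4 - 8) - 3) = 1*(-37/4 - 3) = 1*(-49/4) = -49/4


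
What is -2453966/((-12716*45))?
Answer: 1226983/286110 ≈ 4.2885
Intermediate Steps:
-2453966/((-12716*45)) = -2453966/((-1156*495)) = -2453966/(-572220) = -2453966*(-1/572220) = 1226983/286110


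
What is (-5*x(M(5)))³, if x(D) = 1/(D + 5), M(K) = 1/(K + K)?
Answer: -125000/132651 ≈ -0.94232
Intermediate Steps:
M(K) = 1/(2*K)
x(D) = 1/(5 + D)
(-5*x(M(5)))³ = (-5/(5 + (½)/5))³ = (-5/(5 + (½)*(⅕)))³ = (-5/(5 + ⅒))³ = (-5/51/10)³ = (-5*10/51)³ = (-50/51)³ = -125000/132651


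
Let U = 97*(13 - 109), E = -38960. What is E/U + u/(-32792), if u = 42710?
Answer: 13747825/4771236 ≈ 2.8814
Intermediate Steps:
U = -9312 (U = 97*(-96) = -9312)
E/U + u/(-32792) = -38960/(-9312) + 42710/(-32792) = -38960*(-1/9312) + 42710*(-1/32792) = 2435/582 - 21355/16396 = 13747825/4771236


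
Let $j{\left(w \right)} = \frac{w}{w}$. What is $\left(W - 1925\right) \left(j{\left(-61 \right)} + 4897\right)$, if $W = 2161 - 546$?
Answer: $-1518380$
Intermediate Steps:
$W = 1615$ ($W = 2161 - 546 = 1615$)
$j{\left(w \right)} = 1$
$\left(W - 1925\right) \left(j{\left(-61 \right)} + 4897\right) = \left(1615 - 1925\right) \left(1 + 4897\right) = \left(-310\right) 4898 = -1518380$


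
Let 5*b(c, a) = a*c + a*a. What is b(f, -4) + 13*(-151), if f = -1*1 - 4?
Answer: -9779/5 ≈ -1955.8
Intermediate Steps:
f = -5 (f = -1 - 4 = -5)
b(c, a) = a²/5 + a*c/5 (b(c, a) = (a*c + a*a)/5 = (a*c + a²)/5 = (a² + a*c)/5 = a²/5 + a*c/5)
b(f, -4) + 13*(-151) = (⅕)*(-4)*(-4 - 5) + 13*(-151) = (⅕)*(-4)*(-9) - 1963 = 36/5 - 1963 = -9779/5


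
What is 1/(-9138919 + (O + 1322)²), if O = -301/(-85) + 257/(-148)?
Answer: -158256400/1168954590939231 ≈ -1.3538e-7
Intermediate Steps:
O = 22703/12580 (O = -301*(-1/85) + 257*(-1/148) = 301/85 - 257/148 = 22703/12580 ≈ 1.8047)
1/(-9138919 + (O + 1322)²) = 1/(-9138919 + (22703/12580 + 1322)²) = 1/(-9138919 + (16653463/12580)²) = 1/(-9138919 + 277337829892369/158256400) = 1/(-1168954590939231/158256400) = -158256400/1168954590939231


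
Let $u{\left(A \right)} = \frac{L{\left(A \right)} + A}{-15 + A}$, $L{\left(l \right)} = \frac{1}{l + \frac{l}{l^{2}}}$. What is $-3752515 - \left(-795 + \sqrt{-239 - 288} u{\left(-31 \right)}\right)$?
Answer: $-3751720 - \frac{29853 i \sqrt{527}}{44252} \approx -3.7517 \cdot 10^{6} - 15.487 i$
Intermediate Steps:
$L{\left(l \right)} = \frac{1}{l + \frac{1}{l}}$ ($L{\left(l \right)} = \frac{1}{l + \frac{l}{l^{2}}} = \frac{1}{l + \frac{1}{l}}$)
$u{\left(A \right)} = \frac{A + \frac{A}{1 + A^{2}}}{-15 + A}$ ($u{\left(A \right)} = \frac{\frac{A}{1 + A^{2}} + A}{-15 + A} = \frac{A + \frac{A}{1 + A^{2}}}{-15 + A}$)
$-3752515 - \left(-795 + \sqrt{-239 - 288} u{\left(-31 \right)}\right) = -3752515 - \left(-795 + \sqrt{-239 - 288} \left(- \frac{31 \left(2 + \left(-31\right)^{2}\right)}{\left(1 + \left(-31\right)^{2}\right) \left(-15 - 31\right)}\right)\right) = -3752515 - \left(-795 + \sqrt{-527} \left(- \frac{31 \left(2 + 961\right)}{\left(1 + 961\right) \left(-46\right)}\right)\right) = -3752515 - \left(-795 + i \sqrt{527} \left(\left(-31\right) \frac{1}{962} \left(- \frac{1}{46}\right) 963\right)\right) = -3752515 - \left(-795 + i \sqrt{527} \cdot \frac{29853}{44252}\right) = -3752515 - \left(-795 + \frac{29853 i \sqrt{527}}{44252}\right) = -3752515 + \left(795 - \frac{29853 i \sqrt{527}}{44252}\right) = -3751720 - \frac{29853 i \sqrt{527}}{44252}$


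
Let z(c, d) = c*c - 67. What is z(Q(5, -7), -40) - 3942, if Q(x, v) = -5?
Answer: -3984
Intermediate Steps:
z(c, d) = -67 + c² (z(c, d) = c² - 67 = -67 + c²)
z(Q(5, -7), -40) - 3942 = (-67 + (-5)²) - 3942 = (-67 + 25) - 3942 = -42 - 3942 = -3984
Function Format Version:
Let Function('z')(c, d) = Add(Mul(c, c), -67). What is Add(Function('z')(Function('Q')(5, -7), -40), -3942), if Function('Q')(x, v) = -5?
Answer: -3984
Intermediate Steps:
Function('z')(c, d) = Add(-67, Pow(c, 2)) (Function('z')(c, d) = Add(Pow(c, 2), -67) = Add(-67, Pow(c, 2)))
Add(Function('z')(Function('Q')(5, -7), -40), -3942) = Add(Add(-67, Pow(-5, 2)), -3942) = Add(Add(-67, 25), -3942) = Add(-42, -3942) = -3984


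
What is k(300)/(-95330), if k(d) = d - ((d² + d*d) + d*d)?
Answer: 26970/9533 ≈ 2.8291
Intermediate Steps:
k(d) = d - 3*d² (k(d) = d - ((d² + d²) + d²) = d - (2*d² + d²) = d - 3*d²)
k(300)/(-95330) = (300*(1 - 3*300))/(-95330) = (300*(1 - 900))*(-1/95330) = (300*(-899))*(-1/95330) = -269700*(-1/95330) = 26970/9533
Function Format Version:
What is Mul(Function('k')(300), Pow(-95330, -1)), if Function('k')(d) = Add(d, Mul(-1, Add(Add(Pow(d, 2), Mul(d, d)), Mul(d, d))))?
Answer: Rational(26970, 9533) ≈ 2.8291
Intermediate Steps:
Function('k')(d) = Add(d, Mul(-3, Pow(d, 2))) (Function('k')(d) = Add(d, Mul(-1, Add(Add(Pow(d, 2), Pow(d, 2)), Pow(d, 2)))) = Add(d, Mul(-1, Add(Mul(2, Pow(d, 2)), Pow(d, 2)))) = Add(d, Mul(-1, Mul(3, Pow(d, 2)))) = Add(d, Mul(-3, Pow(d, 2))))
Mul(Function('k')(300), Pow(-95330, -1)) = Mul(Mul(300, Add(1, Mul(-3, 300))), Pow(-95330, -1)) = Mul(Mul(300, Add(1, -900)), Rational(-1, 95330)) = Mul(Mul(300, -899), Rational(-1, 95330)) = Mul(-269700, Rational(-1, 95330)) = Rational(26970, 9533)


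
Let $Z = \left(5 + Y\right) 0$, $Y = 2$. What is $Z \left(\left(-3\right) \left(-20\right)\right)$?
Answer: $0$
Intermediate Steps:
$Z = 0$ ($Z = \left(5 + 2\right) 0 = 7 \cdot 0 = 0$)
$Z \left(\left(-3\right) \left(-20\right)\right) = 0 \left(\left(-3\right) \left(-20\right)\right) = 0 \cdot 60 = 0$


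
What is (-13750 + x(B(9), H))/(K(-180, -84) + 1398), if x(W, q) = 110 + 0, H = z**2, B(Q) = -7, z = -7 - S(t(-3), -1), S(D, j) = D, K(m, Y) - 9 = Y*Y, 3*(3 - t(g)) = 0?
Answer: -440/273 ≈ -1.6117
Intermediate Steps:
t(g) = 3 (t(g) = 3 - 1/3*0 = 3 + 0 = 3)
K(m, Y) = 9 + Y**2 (K(m, Y) = 9 + Y*Y = 9 + Y**2)
z = -10 (z = -7 - 1*3 = -7 - 3 = -10)
H = 100 (H = (-10)**2 = 100)
x(W, q) = 110
(-13750 + x(B(9), H))/(K(-180, -84) + 1398) = (-13750 + 110)/((9 + (-84)**2) + 1398) = -13640/((9 + 7056) + 1398) = -13640/(7065 + 1398) = -13640/8463 = -13640*1/8463 = -440/273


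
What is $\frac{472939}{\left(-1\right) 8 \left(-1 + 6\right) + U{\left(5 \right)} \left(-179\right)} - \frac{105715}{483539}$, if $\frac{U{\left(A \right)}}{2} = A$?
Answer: $- \frac{228877909571}{884876370} \approx -258.66$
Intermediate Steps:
$U{\left(A \right)} = 2 A$
$\frac{472939}{\left(-1\right) 8 \left(-1 + 6\right) + U{\left(5 \right)} \left(-179\right)} - \frac{105715}{483539} = \frac{472939}{\left(-1\right) 8 \left(-1 + 6\right) + 2 \cdot 5 \left(-179\right)} - \frac{105715}{483539} = \frac{472939}{\left(-8\right) 5 + 10 \left(-179\right)} - \frac{105715}{483539} = \frac{472939}{-40 - 1790} - \frac{105715}{483539} = \frac{472939}{-1830} - \frac{105715}{483539} = 472939 \left(- \frac{1}{1830}\right) - \frac{105715}{483539} = - \frac{472939}{1830} - \frac{105715}{483539} = - \frac{228877909571}{884876370}$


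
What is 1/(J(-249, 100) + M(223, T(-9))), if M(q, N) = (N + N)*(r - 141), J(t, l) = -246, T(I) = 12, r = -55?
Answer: -1/4950 ≈ -0.00020202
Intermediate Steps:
M(q, N) = -392*N (M(q, N) = (N + N)*(-55 - 141) = (2*N)*(-196) = -392*N)
1/(J(-249, 100) + M(223, T(-9))) = 1/(-246 - 392*12) = 1/(-246 - 4704) = 1/(-4950) = -1/4950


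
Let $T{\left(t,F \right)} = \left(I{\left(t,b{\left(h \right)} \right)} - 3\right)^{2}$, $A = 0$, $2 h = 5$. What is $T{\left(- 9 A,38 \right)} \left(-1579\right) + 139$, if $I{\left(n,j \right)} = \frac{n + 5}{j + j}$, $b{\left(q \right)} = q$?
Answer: $-6177$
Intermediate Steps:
$h = \frac{5}{2}$ ($h = \frac{1}{2} \cdot 5 = \frac{5}{2} \approx 2.5$)
$I{\left(n,j \right)} = \frac{5 + n}{2 j}$
$T{\left(t,F \right)} = \left(-2 + \frac{t}{5}\right)^{2}$ ($T{\left(t,F \right)} = \left(\frac{5 + t}{2 \cdot \frac{5}{2}} - 3\right)^{2} = \left(\frac{1}{2} \cdot \frac{2}{5} \left(5 + t\right) - 3\right)^{2} = \left(\left(1 + \frac{t}{5}\right) - 3\right)^{2} = \left(-2 + \frac{t}{5}\right)^{2}$)
$T{\left(- 9 A,38 \right)} \left(-1579\right) + 139 = \frac{\left(-10 - 0\right)^{2}}{25} \left(-1579\right) + 139 = \frac{\left(-10 + 0\right)^{2}}{25} \left(-1579\right) + 139 = \frac{\left(-10\right)^{2}}{25} \left(-1579\right) + 139 = \frac{1}{25} \cdot 100 \left(-1579\right) + 139 = 4 \left(-1579\right) + 139 = -6316 + 139 = -6177$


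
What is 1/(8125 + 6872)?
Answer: 1/14997 ≈ 6.6680e-5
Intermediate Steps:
1/(8125 + 6872) = 1/14997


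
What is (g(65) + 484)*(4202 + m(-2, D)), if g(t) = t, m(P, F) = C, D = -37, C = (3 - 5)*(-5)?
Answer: 2312388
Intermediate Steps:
C = 10 (C = -2*(-5) = 10)
m(P, F) = 10
(g(65) + 484)*(4202 + m(-2, D)) = (65 + 484)*(4202 + 10) = 549*4212 = 2312388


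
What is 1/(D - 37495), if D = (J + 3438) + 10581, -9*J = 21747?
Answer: -3/77677 ≈ -3.8621e-5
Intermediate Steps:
J = -7249/3 (J = -1/9*21747 = -7249/3 ≈ -2416.3)
D = 34808/3 (D = (-7249/3 + 3438) + 10581 = 3065/3 + 10581 = 34808/3 ≈ 11603.)
1/(D - 37495) = 1/(34808/3 - 37495) = 1/(-77677/3) = -3/77677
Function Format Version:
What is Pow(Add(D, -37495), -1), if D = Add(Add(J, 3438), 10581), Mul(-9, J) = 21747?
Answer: Rational(-3, 77677) ≈ -3.8621e-5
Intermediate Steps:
J = Rational(-7249, 3) (J = Mul(Rational(-1, 9), 21747) = Rational(-7249, 3) ≈ -2416.3)
D = Rational(34808, 3) (D = Add(Add(Rational(-7249, 3), 3438), 10581) = Add(Rational(3065, 3), 10581) = Rational(34808, 3) ≈ 11603.)
Pow(Add(D, -37495), -1) = Pow(Add(Rational(34808, 3), -37495), -1) = Pow(Rational(-77677, 3), -1) = Rational(-3, 77677)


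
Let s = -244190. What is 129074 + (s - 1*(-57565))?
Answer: -57551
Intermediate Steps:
129074 + (s - 1*(-57565)) = 129074 + (-244190 - 1*(-57565)) = 129074 + (-244190 + 57565) = 129074 - 186625 = -57551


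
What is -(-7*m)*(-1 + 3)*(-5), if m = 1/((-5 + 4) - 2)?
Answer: 70/3 ≈ 23.333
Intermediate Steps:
m = -⅓ (m = 1/(-1 - 2) = 1/(-3) = -⅓ ≈ -0.33333)
-(-7*m)*(-1 + 3)*(-5) = -(-7*(-⅓))*(-1 + 3)*(-5) = -7*2*(-5)/3 = -7*(-10)/3 = -1*(-70/3) = 70/3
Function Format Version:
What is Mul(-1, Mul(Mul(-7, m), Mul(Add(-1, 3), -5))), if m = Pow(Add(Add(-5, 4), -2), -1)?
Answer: Rational(70, 3) ≈ 23.333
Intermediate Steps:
m = Rational(-1, 3) (m = Pow(Add(-1, -2), -1) = Pow(-3, -1) = Rational(-1, 3) ≈ -0.33333)
Mul(-1, Mul(Mul(-7, m), Mul(Add(-1, 3), -5))) = Mul(-1, Mul(Mul(-7, Rational(-1, 3)), Mul(Add(-1, 3), -5))) = Mul(-1, Mul(Rational(7, 3), Mul(2, -5))) = Mul(-1, Mul(Rational(7, 3), -10)) = Mul(-1, Rational(-70, 3)) = Rational(70, 3)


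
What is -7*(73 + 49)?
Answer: -854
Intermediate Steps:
-7*(73 + 49) = -7*122 = -854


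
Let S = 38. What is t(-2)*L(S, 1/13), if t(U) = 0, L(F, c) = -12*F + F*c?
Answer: 0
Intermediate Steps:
t(-2)*L(S, 1/13) = 0*(38*(-12 + 1/13)) = 0*(38*(-155/13)) = 0*(-5890/13) = 0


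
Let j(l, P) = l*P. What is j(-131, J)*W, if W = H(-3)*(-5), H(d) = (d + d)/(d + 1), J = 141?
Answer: 277065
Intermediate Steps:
j(l, P) = P*l
H(d) = 2*d/(1 + d) (H(d) = (2*d)/(1 + d) = 2*d/(1 + d))
W = -15 (W = (2*(-3)/(1 - 3))*(-5) = (2*(-3)/(-2))*(-5) = (2*(-3)*(-1/2))*(-5) = 3*(-5) = -15)
j(-131, J)*W = (141*(-131))*(-15) = -18471*(-15) = 277065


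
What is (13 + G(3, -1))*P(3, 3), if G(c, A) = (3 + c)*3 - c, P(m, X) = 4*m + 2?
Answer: 392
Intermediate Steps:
P(m, X) = 2 + 4*m
G(c, A) = 9 + 2*c (G(c, A) = (9 + 3*c) - c = 9 + 2*c)
(13 + G(3, -1))*P(3, 3) = (13 + (9 + 2*3))*(2 + 4*3) = (13 + (9 + 6))*(2 + 12) = (13 + 15)*14 = 28*14 = 392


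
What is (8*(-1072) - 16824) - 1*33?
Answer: -25433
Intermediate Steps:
(8*(-1072) - 16824) - 1*33 = (-8576 - 16824) - 33 = -25400 - 33 = -25433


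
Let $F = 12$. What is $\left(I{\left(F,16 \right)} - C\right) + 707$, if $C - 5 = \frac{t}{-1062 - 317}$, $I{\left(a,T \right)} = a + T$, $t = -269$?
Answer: $\frac{1006401}{1379} \approx 729.8$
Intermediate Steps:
$I{\left(a,T \right)} = T + a$
$C = \frac{7164}{1379}$ ($C = 5 - \frac{269}{-1062 - 317} = 5 - \frac{269}{-1379} = 5 - - \frac{269}{1379} = 5 + \frac{269}{1379} = \frac{7164}{1379} \approx 5.1951$)
$\left(I{\left(F,16 \right)} - C\right) + 707 = \left(\left(16 + 12\right) - \frac{7164}{1379}\right) + 707 = \left(28 - \frac{7164}{1379}\right) + 707 = \frac{31448}{1379} + 707 = \frac{1006401}{1379}$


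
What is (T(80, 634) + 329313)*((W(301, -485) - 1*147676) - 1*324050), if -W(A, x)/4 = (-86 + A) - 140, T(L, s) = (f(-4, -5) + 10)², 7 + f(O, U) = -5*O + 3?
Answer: -155763387714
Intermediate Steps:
f(O, U) = -4 - 5*O (f(O, U) = -7 + (-5*O + 3) = -7 + (3 - 5*O) = -4 - 5*O)
T(L, s) = 676 (T(L, s) = ((-4 - 5*(-4)) + 10)² = ((-4 + 20) + 10)² = (16 + 10)² = 26² = 676)
W(A, x) = 904 - 4*A (W(A, x) = -4*((-86 + A) - 140) = -4*(-226 + A) = 904 - 4*A)
(T(80, 634) + 329313)*((W(301, -485) - 1*147676) - 1*324050) = (676 + 329313)*(((904 - 4*301) - 1*147676) - 1*324050) = 329989*(((904 - 1204) - 147676) - 324050) = 329989*((-300 - 147676) - 324050) = 329989*(-147976 - 324050) = 329989*(-472026) = -155763387714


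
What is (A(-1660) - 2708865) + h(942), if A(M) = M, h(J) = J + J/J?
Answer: -2709582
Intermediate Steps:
h(J) = 1 + J (h(J) = J + 1 = 1 + J)
(A(-1660) - 2708865) + h(942) = (-1660 - 2708865) + (1 + 942) = -2710525 + 943 = -2709582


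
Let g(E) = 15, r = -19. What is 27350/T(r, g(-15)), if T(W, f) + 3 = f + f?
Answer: 27350/27 ≈ 1013.0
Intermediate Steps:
T(W, f) = -3 + 2*f (T(W, f) = -3 + (f + f) = -3 + 2*f)
27350/T(r, g(-15)) = 27350/(-3 + 2*15) = 27350/(-3 + 30) = 27350/27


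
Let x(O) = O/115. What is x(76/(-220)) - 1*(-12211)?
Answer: 77234556/6325 ≈ 12211.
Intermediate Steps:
x(O) = O/115 (x(O) = O*(1/115) = O/115)
x(76/(-220)) - 1*(-12211) = (76/(-220))/115 - 1*(-12211) = (76*(-1/220))/115 + 12211 = (1/115)*(-19/55) + 12211 = -19/6325 + 12211 = 77234556/6325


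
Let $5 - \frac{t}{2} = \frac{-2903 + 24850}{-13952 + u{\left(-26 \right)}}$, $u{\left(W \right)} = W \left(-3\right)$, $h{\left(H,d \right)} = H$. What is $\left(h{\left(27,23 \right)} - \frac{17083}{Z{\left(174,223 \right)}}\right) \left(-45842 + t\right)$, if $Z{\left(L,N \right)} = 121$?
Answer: $\frac{399300784072}{76307} \approx 5.2328 \cdot 10^{6}$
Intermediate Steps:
$u{\left(W \right)} = - 3 W$
$t = \frac{91317}{6937}$ ($t = 10 - 2 \frac{-2903 + 24850}{-13952 - -78} = 10 - 2 \frac{21947}{-13952 + 78} = 10 - 2 \frac{21947}{-13874} = 10 - 2 \cdot 21947 \left(- \frac{1}{13874}\right) = 10 - - \frac{21947}{6937} = 10 + \frac{21947}{6937} = \frac{91317}{6937} \approx 13.164$)
$\left(h{\left(27,23 \right)} - \frac{17083}{Z{\left(174,223 \right)}}\right) \left(-45842 + t\right) = \left(27 - \frac{17083}{121}\right) \left(-45842 + \frac{91317}{6937}\right) = \left(27 - \frac{1553}{11}\right) \left(- \frac{317914637}{6937}\right) = \left(- \frac{1256}{11}\right) \left(- \frac{317914637}{6937}\right) = \frac{399300784072}{76307}$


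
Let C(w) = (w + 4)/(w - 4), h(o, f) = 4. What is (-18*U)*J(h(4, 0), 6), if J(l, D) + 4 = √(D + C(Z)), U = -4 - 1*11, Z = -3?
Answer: -1080 + 270*√287/7 ≈ -426.56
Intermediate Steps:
U = -15 (U = -4 - 11 = -15)
C(w) = (4 + w)/(-4 + w)
J(l, D) = -4 + √(-⅐ + D) (J(l, D) = -4 + √(D + (4 - 3)/(-4 - 3)) = -4 + √(D + 1/(-7)) = -4 + √(D - ⅐*1) = -4 + √(D - ⅐) = -4 + √(-⅐ + D))
(-18*U)*J(h(4, 0), 6) = (-18*(-15))*(-4 + √(-7 + 49*6)/7) = 270*(-4 + √(-7 + 294)/7) = 270*(-4 + √287/7) = -1080 + 270*√287/7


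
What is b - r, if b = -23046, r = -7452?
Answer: -15594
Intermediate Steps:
b - r = -23046 - 1*(-7452) = -23046 + 7452 = -15594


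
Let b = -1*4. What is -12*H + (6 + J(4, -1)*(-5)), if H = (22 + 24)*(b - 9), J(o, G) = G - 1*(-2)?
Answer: 7177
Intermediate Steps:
J(o, G) = 2 + G (J(o, G) = G + 2 = 2 + G)
b = -4
H = -598 (H = (22 + 24)*(-4 - 9) = 46*(-13) = -598)
-12*H + (6 + J(4, -1)*(-5)) = -12*(-598) + (6 + (2 - 1)*(-5)) = 7176 + (6 + 1*(-5)) = 7176 + (6 - 5) = 7176 + 1 = 7177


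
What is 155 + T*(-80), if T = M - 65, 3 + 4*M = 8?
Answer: 5255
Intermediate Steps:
M = 5/4 (M = -¾ + (¼)*8 = -¾ + 2 = 5/4 ≈ 1.2500)
T = -255/4 (T = 5/4 - 65 = -255/4 ≈ -63.750)
155 + T*(-80) = 155 - 255/4*(-80) = 155 + 5100 = 5255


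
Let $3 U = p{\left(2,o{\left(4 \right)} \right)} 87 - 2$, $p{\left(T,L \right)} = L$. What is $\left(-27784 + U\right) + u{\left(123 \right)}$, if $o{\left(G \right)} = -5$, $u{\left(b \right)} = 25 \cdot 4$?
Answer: $- \frac{83489}{3} \approx -27830.0$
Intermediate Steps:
$u{\left(b \right)} = 100$
$U = - \frac{437}{3}$ ($U = \frac{\left(-5\right) 87 - 2}{3} = \frac{-435 - 2}{3} = \frac{1}{3} \left(-437\right) = - \frac{437}{3} \approx -145.67$)
$\left(-27784 + U\right) + u{\left(123 \right)} = \left(-27784 - \frac{437}{3}\right) + 100 = - \frac{83789}{3} + 100 = - \frac{83489}{3}$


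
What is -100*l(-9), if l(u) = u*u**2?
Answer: 72900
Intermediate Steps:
l(u) = u**3
-100*l(-9) = -100*(-9)**3 = -100*(-729) = 72900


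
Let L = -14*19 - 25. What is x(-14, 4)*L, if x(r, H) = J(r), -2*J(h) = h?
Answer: -2037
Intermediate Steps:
J(h) = -h/2
L = -291 (L = -266 - 25 = -291)
x(r, H) = -r/2
x(-14, 4)*L = -1/2*(-14)*(-291) = 7*(-291) = -2037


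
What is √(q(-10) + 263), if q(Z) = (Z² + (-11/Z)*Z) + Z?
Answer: 3*√38 ≈ 18.493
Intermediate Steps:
q(Z) = -11 + Z + Z² (q(Z) = (Z² - 11) + Z = (-11 + Z²) + Z = -11 + Z + Z²)
√(q(-10) + 263) = √((-11 - 10 + (-10)²) + 263) = √((-11 - 10 + 100) + 263) = √(79 + 263) = √342 = 3*√38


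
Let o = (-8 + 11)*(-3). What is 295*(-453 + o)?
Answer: -136290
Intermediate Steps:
o = -9 (o = 3*(-3) = -9)
295*(-453 + o) = 295*(-453 - 9) = 295*(-462) = -136290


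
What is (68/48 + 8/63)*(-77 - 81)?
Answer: -30731/126 ≈ -243.90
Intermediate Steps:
(68/48 + 8/63)*(-77 - 81) = (68*(1/48) + 8*(1/63))*(-158) = (17/12 + 8/63)*(-158) = (389/252)*(-158) = -30731/126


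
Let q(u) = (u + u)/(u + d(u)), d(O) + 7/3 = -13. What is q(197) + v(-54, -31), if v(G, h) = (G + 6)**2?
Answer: 1256862/545 ≈ 2306.2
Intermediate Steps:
d(O) = -46/3 (d(O) = -7/3 - 13 = -46/3)
q(u) = 2*u/(-46/3 + u) (q(u) = (u + u)/(u - 46/3) = (2*u)/(-46/3 + u) = 2*u/(-46/3 + u))
v(G, h) = (6 + G)**2
q(197) + v(-54, -31) = 6*197/(-46 + 3*197) + (6 - 54)**2 = 6*197/(-46 + 591) + (-48)**2 = 6*197/545 + 2304 = 6*197*(1/545) + 2304 = 1182/545 + 2304 = 1256862/545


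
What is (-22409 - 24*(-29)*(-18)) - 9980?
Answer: -44917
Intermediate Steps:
(-22409 - 24*(-29)*(-18)) - 9980 = (-22409 + 696*(-18)) - 9980 = (-22409 - 12528) - 9980 = -34937 - 9980 = -44917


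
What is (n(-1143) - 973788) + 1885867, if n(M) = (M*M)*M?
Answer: -1492359128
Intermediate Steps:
n(M) = M³ (n(M) = M²*M = M³)
(n(-1143) - 973788) + 1885867 = ((-1143)³ - 973788) + 1885867 = (-1493271207 - 973788) + 1885867 = -1494244995 + 1885867 = -1492359128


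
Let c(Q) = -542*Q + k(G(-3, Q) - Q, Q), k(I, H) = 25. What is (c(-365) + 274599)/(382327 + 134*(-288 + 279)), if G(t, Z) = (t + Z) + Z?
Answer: 24866/20059 ≈ 1.2396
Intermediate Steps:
G(t, Z) = t + 2*Z (G(t, Z) = (Z + t) + Z = t + 2*Z)
c(Q) = 25 - 542*Q (c(Q) = -542*Q + 25 = 25 - 542*Q)
(c(-365) + 274599)/(382327 + 134*(-288 + 279)) = ((25 - 542*(-365)) + 274599)/(382327 + 134*(-288 + 279)) = ((25 + 197830) + 274599)/(382327 + 134*(-9)) = (197855 + 274599)/(382327 - 1206) = 472454/381121 = 472454*(1/381121) = 24866/20059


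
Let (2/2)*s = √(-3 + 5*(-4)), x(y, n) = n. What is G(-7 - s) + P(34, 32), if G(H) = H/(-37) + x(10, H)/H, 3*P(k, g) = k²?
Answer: 42904/111 + I*√23/37 ≈ 386.52 + 0.12962*I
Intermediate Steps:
P(k, g) = k²/3
s = I*√23 (s = √(-3 + 5*(-4)) = √(-3 - 20) = √(-23) = I*√23 ≈ 4.7958*I)
G(H) = 1 - H/37 (G(H) = H/(-37) + H/H = H*(-1/37) + 1 = -H/37 + 1 = 1 - H/37)
G(-7 - s) + P(34, 32) = (1 - (-7 - I*√23)/37) + (⅓)*34² = (1 - (-7 - I*√23)/37) + (⅓)*1156 = (1 + (7/37 + I*√23/37)) + 1156/3 = (44/37 + I*√23/37) + 1156/3 = 42904/111 + I*√23/37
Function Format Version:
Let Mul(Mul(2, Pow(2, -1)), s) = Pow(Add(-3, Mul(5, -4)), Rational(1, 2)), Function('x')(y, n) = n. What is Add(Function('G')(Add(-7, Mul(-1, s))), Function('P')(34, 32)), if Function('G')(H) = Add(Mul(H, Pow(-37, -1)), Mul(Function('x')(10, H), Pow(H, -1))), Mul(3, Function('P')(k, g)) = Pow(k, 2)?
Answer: Add(Rational(42904, 111), Mul(Rational(1, 37), I, Pow(23, Rational(1, 2)))) ≈ Add(386.52, Mul(0.12962, I))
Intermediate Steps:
Function('P')(k, g) = Mul(Rational(1, 3), Pow(k, 2))
s = Mul(I, Pow(23, Rational(1, 2))) (s = Pow(Add(-3, Mul(5, -4)), Rational(1, 2)) = Pow(Add(-3, -20), Rational(1, 2)) = Pow(-23, Rational(1, 2)) = Mul(I, Pow(23, Rational(1, 2))) ≈ Mul(4.7958, I))
Function('G')(H) = Add(1, Mul(Rational(-1, 37), H)) (Function('G')(H) = Add(Mul(H, Pow(-37, -1)), Mul(H, Pow(H, -1))) = Add(Mul(H, Rational(-1, 37)), 1) = Add(Mul(Rational(-1, 37), H), 1) = Add(1, Mul(Rational(-1, 37), H)))
Add(Function('G')(Add(-7, Mul(-1, s))), Function('P')(34, 32)) = Add(Add(1, Mul(Rational(-1, 37), Add(-7, Mul(-1, Mul(I, Pow(23, Rational(1, 2))))))), Mul(Rational(1, 3), Pow(34, 2))) = Add(Add(1, Mul(Rational(-1, 37), Add(-7, Mul(-1, I, Pow(23, Rational(1, 2)))))), Mul(Rational(1, 3), 1156)) = Add(Add(1, Add(Rational(7, 37), Mul(Rational(1, 37), I, Pow(23, Rational(1, 2))))), Rational(1156, 3)) = Add(Add(Rational(44, 37), Mul(Rational(1, 37), I, Pow(23, Rational(1, 2)))), Rational(1156, 3)) = Add(Rational(42904, 111), Mul(Rational(1, 37), I, Pow(23, Rational(1, 2))))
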